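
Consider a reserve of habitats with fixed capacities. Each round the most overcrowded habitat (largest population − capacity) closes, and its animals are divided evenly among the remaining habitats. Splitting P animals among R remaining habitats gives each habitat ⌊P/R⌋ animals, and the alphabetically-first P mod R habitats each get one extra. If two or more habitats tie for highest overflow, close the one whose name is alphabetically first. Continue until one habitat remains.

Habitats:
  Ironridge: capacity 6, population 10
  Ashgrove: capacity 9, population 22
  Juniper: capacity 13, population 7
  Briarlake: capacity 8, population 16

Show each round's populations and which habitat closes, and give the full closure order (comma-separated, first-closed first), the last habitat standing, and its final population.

Round 1: Ashgrove=22 Briarlake=16 Ironridge=10 Juniper=7 → close Ashgrove (overflow 13)
  22÷3 = 7 each, +1 to first 1
Round 2: Briarlake=24 Ironridge=17 Juniper=14 → close Briarlake (overflow 16)
  24÷2 = 12 each, +1 to first 0
Round 3: Ironridge=29 Juniper=26 → close Ironridge (overflow 23)
  29÷1 = 29 each, +1 to first 0

Closure order: Ashgrove, Briarlake, Ironridge
Last habitat: Juniper with 55 animals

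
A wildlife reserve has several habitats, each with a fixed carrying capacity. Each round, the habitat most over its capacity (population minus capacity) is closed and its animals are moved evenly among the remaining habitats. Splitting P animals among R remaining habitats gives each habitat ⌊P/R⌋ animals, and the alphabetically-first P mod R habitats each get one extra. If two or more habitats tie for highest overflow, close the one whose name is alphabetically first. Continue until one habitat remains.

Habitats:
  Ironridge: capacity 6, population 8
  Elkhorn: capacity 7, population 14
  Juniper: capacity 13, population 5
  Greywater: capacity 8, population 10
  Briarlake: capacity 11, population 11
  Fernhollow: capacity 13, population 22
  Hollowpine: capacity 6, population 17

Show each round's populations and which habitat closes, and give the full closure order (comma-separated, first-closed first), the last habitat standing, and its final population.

Round 1: Briarlake=11 Elkhorn=14 Fernhollow=22 Greywater=10 Hollowpine=17 Ironridge=8 Juniper=5 → close Hollowpine (overflow 11)
  17÷6 = 2 each, +1 to first 5
Round 2: Briarlake=14 Elkhorn=17 Fernhollow=25 Greywater=13 Ironridge=11 Juniper=7 → close Fernhollow (overflow 12)
  25÷5 = 5 each, +1 to first 0
Round 3: Briarlake=19 Elkhorn=22 Greywater=18 Ironridge=16 Juniper=12 → close Elkhorn (overflow 15)
  22÷4 = 5 each, +1 to first 2
Round 4: Briarlake=25 Greywater=24 Ironridge=21 Juniper=17 → close Greywater (overflow 16)
  24÷3 = 8 each, +1 to first 0
Round 5: Briarlake=33 Ironridge=29 Juniper=25 → close Ironridge (overflow 23)
  29÷2 = 14 each, +1 to first 1
Round 6: Briarlake=48 Juniper=39 → close Briarlake (overflow 37)
  48÷1 = 48 each, +1 to first 0

Closure order: Hollowpine, Fernhollow, Elkhorn, Greywater, Ironridge, Briarlake
Last habitat: Juniper with 87 animals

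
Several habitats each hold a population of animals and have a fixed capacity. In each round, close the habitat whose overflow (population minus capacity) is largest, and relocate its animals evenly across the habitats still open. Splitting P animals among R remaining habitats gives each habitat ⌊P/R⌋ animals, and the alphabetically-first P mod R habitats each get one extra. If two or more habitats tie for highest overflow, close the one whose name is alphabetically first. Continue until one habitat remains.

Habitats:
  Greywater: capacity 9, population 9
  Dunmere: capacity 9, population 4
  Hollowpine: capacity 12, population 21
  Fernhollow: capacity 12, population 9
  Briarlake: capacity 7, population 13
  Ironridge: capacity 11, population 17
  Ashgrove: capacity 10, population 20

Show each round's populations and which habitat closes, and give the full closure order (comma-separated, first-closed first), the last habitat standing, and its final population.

Closure order: Ashgrove, Hollowpine, Briarlake, Ironridge, Greywater, Dunmere
Last habitat: Fernhollow with 93 animals

Round 1: Ashgrove=20 Briarlake=13 Dunmere=4 Fernhollow=9 Greywater=9 Hollowpine=21 Ironridge=17 → close Ashgrove (overflow 10)
  20÷6 = 3 each, +1 to first 2
Round 2: Briarlake=17 Dunmere=8 Fernhollow=12 Greywater=12 Hollowpine=24 Ironridge=20 → close Hollowpine (overflow 12)
  24÷5 = 4 each, +1 to first 4
Round 3: Briarlake=22 Dunmere=13 Fernhollow=17 Greywater=17 Ironridge=24 → close Briarlake (overflow 15)
  22÷4 = 5 each, +1 to first 2
Round 4: Dunmere=19 Fernhollow=23 Greywater=22 Ironridge=29 → close Ironridge (overflow 18)
  29÷3 = 9 each, +1 to first 2
Round 5: Dunmere=29 Fernhollow=33 Greywater=31 → close Greywater (overflow 22)
  31÷2 = 15 each, +1 to first 1
Round 6: Dunmere=45 Fernhollow=48 → close Dunmere (overflow 36)
  45÷1 = 45 each, +1 to first 0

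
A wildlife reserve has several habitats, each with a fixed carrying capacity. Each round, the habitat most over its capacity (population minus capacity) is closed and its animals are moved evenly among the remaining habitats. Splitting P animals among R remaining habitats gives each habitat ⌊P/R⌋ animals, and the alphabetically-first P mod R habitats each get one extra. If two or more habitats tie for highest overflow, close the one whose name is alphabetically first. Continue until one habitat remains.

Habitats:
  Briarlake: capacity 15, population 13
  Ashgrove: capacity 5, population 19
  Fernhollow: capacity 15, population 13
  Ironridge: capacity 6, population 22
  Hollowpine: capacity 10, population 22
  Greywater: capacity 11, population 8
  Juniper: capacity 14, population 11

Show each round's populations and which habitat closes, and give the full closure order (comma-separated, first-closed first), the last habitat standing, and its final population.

Closure order: Ironridge, Ashgrove, Hollowpine, Briarlake, Fernhollow, Greywater
Last habitat: Juniper with 108 animals

Round 1: Ashgrove=19 Briarlake=13 Fernhollow=13 Greywater=8 Hollowpine=22 Ironridge=22 Juniper=11 → close Ironridge (overflow 16)
  22÷6 = 3 each, +1 to first 4
Round 2: Ashgrove=23 Briarlake=17 Fernhollow=17 Greywater=12 Hollowpine=25 Juniper=14 → close Ashgrove (overflow 18)
  23÷5 = 4 each, +1 to first 3
Round 3: Briarlake=22 Fernhollow=22 Greywater=17 Hollowpine=29 Juniper=18 → close Hollowpine (overflow 19)
  29÷4 = 7 each, +1 to first 1
Round 4: Briarlake=30 Fernhollow=29 Greywater=24 Juniper=25 → close Briarlake (overflow 15)
  30÷3 = 10 each, +1 to first 0
Round 5: Fernhollow=39 Greywater=34 Juniper=35 → close Fernhollow (overflow 24)
  39÷2 = 19 each, +1 to first 1
Round 6: Greywater=54 Juniper=54 → close Greywater (overflow 43)
  54÷1 = 54 each, +1 to first 0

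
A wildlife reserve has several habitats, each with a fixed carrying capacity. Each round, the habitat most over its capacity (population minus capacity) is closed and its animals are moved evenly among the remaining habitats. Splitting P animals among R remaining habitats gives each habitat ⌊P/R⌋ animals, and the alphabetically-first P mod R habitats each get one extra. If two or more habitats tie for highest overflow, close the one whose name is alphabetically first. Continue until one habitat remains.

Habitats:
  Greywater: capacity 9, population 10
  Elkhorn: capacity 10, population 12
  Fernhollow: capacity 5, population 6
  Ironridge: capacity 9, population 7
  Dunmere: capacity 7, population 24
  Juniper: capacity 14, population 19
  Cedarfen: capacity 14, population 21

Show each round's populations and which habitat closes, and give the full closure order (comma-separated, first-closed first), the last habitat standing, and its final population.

Round 1: Cedarfen=21 Dunmere=24 Elkhorn=12 Fernhollow=6 Greywater=10 Ironridge=7 Juniper=19 → close Dunmere (overflow 17)
  24÷6 = 4 each, +1 to first 0
Round 2: Cedarfen=25 Elkhorn=16 Fernhollow=10 Greywater=14 Ironridge=11 Juniper=23 → close Cedarfen (overflow 11)
  25÷5 = 5 each, +1 to first 0
Round 3: Elkhorn=21 Fernhollow=15 Greywater=19 Ironridge=16 Juniper=28 → close Juniper (overflow 14)
  28÷4 = 7 each, +1 to first 0
Round 4: Elkhorn=28 Fernhollow=22 Greywater=26 Ironridge=23 → close Elkhorn (overflow 18)
  28÷3 = 9 each, +1 to first 1
Round 5: Fernhollow=32 Greywater=35 Ironridge=32 → close Fernhollow (overflow 27)
  32÷2 = 16 each, +1 to first 0
Round 6: Greywater=51 Ironridge=48 → close Greywater (overflow 42)
  51÷1 = 51 each, +1 to first 0

Closure order: Dunmere, Cedarfen, Juniper, Elkhorn, Fernhollow, Greywater
Last habitat: Ironridge with 99 animals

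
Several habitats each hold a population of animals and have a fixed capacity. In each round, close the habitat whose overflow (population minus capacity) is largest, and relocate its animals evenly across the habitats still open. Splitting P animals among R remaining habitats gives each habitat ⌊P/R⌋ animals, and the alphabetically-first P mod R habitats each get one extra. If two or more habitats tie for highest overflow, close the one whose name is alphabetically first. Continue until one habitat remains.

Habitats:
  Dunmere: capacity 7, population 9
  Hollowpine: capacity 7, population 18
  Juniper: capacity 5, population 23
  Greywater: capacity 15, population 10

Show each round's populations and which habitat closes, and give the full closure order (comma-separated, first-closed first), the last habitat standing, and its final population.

Round 1: Dunmere=9 Greywater=10 Hollowpine=18 Juniper=23 → close Juniper (overflow 18)
  23÷3 = 7 each, +1 to first 2
Round 2: Dunmere=17 Greywater=18 Hollowpine=25 → close Hollowpine (overflow 18)
  25÷2 = 12 each, +1 to first 1
Round 3: Dunmere=30 Greywater=30 → close Dunmere (overflow 23)
  30÷1 = 30 each, +1 to first 0

Closure order: Juniper, Hollowpine, Dunmere
Last habitat: Greywater with 60 animals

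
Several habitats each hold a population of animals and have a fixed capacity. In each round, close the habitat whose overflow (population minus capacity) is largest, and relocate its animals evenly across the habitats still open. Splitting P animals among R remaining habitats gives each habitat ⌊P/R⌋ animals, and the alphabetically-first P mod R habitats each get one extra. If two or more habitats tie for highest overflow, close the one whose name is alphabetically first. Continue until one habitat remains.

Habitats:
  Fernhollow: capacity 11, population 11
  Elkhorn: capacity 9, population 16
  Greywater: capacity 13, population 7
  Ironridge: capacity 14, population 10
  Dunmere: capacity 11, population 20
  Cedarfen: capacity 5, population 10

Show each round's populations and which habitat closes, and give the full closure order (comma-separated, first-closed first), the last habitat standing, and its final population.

Closure order: Dunmere, Elkhorn, Cedarfen, Fernhollow, Ironridge
Last habitat: Greywater with 74 animals

Round 1: Cedarfen=10 Dunmere=20 Elkhorn=16 Fernhollow=11 Greywater=7 Ironridge=10 → close Dunmere (overflow 9)
  20÷5 = 4 each, +1 to first 0
Round 2: Cedarfen=14 Elkhorn=20 Fernhollow=15 Greywater=11 Ironridge=14 → close Elkhorn (overflow 11)
  20÷4 = 5 each, +1 to first 0
Round 3: Cedarfen=19 Fernhollow=20 Greywater=16 Ironridge=19 → close Cedarfen (overflow 14)
  19÷3 = 6 each, +1 to first 1
Round 4: Fernhollow=27 Greywater=22 Ironridge=25 → close Fernhollow (overflow 16)
  27÷2 = 13 each, +1 to first 1
Round 5: Greywater=36 Ironridge=38 → close Ironridge (overflow 24)
  38÷1 = 38 each, +1 to first 0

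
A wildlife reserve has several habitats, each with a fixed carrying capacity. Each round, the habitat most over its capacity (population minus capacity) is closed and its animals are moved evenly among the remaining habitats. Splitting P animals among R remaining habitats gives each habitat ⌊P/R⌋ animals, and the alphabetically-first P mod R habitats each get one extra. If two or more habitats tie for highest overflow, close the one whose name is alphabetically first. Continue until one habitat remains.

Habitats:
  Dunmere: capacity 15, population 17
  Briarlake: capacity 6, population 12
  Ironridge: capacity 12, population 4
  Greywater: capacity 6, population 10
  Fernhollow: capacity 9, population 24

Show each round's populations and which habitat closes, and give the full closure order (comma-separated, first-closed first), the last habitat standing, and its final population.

Round 1: Briarlake=12 Dunmere=17 Fernhollow=24 Greywater=10 Ironridge=4 → close Fernhollow (overflow 15)
  24÷4 = 6 each, +1 to first 0
Round 2: Briarlake=18 Dunmere=23 Greywater=16 Ironridge=10 → close Briarlake (overflow 12)
  18÷3 = 6 each, +1 to first 0
Round 3: Dunmere=29 Greywater=22 Ironridge=16 → close Greywater (overflow 16)
  22÷2 = 11 each, +1 to first 0
Round 4: Dunmere=40 Ironridge=27 → close Dunmere (overflow 25)
  40÷1 = 40 each, +1 to first 0

Closure order: Fernhollow, Briarlake, Greywater, Dunmere
Last habitat: Ironridge with 67 animals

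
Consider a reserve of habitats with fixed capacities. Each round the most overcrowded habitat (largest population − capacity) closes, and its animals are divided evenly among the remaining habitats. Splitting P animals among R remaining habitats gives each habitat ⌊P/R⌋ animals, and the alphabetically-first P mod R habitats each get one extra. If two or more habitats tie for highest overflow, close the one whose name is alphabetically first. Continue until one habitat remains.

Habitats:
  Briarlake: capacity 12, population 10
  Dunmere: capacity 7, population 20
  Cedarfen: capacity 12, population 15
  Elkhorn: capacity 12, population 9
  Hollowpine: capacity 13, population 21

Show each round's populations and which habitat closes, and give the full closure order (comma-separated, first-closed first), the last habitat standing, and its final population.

Closure order: Dunmere, Hollowpine, Cedarfen, Briarlake
Last habitat: Elkhorn with 75 animals

Round 1: Briarlake=10 Cedarfen=15 Dunmere=20 Elkhorn=9 Hollowpine=21 → close Dunmere (overflow 13)
  20÷4 = 5 each, +1 to first 0
Round 2: Briarlake=15 Cedarfen=20 Elkhorn=14 Hollowpine=26 → close Hollowpine (overflow 13)
  26÷3 = 8 each, +1 to first 2
Round 3: Briarlake=24 Cedarfen=29 Elkhorn=22 → close Cedarfen (overflow 17)
  29÷2 = 14 each, +1 to first 1
Round 4: Briarlake=39 Elkhorn=36 → close Briarlake (overflow 27)
  39÷1 = 39 each, +1 to first 0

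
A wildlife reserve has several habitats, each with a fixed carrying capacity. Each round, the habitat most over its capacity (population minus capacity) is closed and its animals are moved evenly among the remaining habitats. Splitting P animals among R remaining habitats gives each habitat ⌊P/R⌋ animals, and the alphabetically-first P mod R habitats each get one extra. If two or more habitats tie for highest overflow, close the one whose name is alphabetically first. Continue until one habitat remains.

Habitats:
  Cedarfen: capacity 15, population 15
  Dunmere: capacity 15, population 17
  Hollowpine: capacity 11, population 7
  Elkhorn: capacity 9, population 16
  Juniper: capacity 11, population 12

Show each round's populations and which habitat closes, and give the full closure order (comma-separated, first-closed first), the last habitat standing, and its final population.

Closure order: Elkhorn, Dunmere, Juniper, Cedarfen
Last habitat: Hollowpine with 67 animals

Round 1: Cedarfen=15 Dunmere=17 Elkhorn=16 Hollowpine=7 Juniper=12 → close Elkhorn (overflow 7)
  16÷4 = 4 each, +1 to first 0
Round 2: Cedarfen=19 Dunmere=21 Hollowpine=11 Juniper=16 → close Dunmere (overflow 6)
  21÷3 = 7 each, +1 to first 0
Round 3: Cedarfen=26 Hollowpine=18 Juniper=23 → close Juniper (overflow 12)
  23÷2 = 11 each, +1 to first 1
Round 4: Cedarfen=38 Hollowpine=29 → close Cedarfen (overflow 23)
  38÷1 = 38 each, +1 to first 0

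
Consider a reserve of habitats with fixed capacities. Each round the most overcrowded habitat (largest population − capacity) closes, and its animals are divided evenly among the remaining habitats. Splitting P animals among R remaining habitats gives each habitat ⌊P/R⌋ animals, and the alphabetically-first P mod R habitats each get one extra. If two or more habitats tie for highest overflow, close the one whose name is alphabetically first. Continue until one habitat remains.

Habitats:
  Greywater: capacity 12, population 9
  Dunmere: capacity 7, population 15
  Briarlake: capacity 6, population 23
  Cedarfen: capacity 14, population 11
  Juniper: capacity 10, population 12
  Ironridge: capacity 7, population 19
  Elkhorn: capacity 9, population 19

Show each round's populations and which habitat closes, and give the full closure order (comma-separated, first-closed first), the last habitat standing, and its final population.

Round 1: Briarlake=23 Cedarfen=11 Dunmere=15 Elkhorn=19 Greywater=9 Ironridge=19 Juniper=12 → close Briarlake (overflow 17)
  23÷6 = 3 each, +1 to first 5
Round 2: Cedarfen=15 Dunmere=19 Elkhorn=23 Greywater=13 Ironridge=23 Juniper=15 → close Ironridge (overflow 16)
  23÷5 = 4 each, +1 to first 3
Round 3: Cedarfen=20 Dunmere=24 Elkhorn=28 Greywater=17 Juniper=19 → close Elkhorn (overflow 19)
  28÷4 = 7 each, +1 to first 0
Round 4: Cedarfen=27 Dunmere=31 Greywater=24 Juniper=26 → close Dunmere (overflow 24)
  31÷3 = 10 each, +1 to first 1
Round 5: Cedarfen=38 Greywater=34 Juniper=36 → close Juniper (overflow 26)
  36÷2 = 18 each, +1 to first 0
Round 6: Cedarfen=56 Greywater=52 → close Cedarfen (overflow 42)
  56÷1 = 56 each, +1 to first 0

Closure order: Briarlake, Ironridge, Elkhorn, Dunmere, Juniper, Cedarfen
Last habitat: Greywater with 108 animals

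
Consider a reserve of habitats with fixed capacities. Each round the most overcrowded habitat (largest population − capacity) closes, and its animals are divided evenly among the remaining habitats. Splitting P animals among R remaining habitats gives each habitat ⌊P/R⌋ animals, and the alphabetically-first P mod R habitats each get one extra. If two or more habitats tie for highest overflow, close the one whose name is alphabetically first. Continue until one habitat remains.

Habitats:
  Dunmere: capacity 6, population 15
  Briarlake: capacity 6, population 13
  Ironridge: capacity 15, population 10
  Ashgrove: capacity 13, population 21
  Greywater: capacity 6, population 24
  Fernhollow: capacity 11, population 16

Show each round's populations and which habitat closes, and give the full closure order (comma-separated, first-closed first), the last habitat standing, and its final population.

Closure order: Greywater, Dunmere, Ashgrove, Briarlake, Fernhollow
Last habitat: Ironridge with 99 animals

Round 1: Ashgrove=21 Briarlake=13 Dunmere=15 Fernhollow=16 Greywater=24 Ironridge=10 → close Greywater (overflow 18)
  24÷5 = 4 each, +1 to first 4
Round 2: Ashgrove=26 Briarlake=18 Dunmere=20 Fernhollow=21 Ironridge=14 → close Dunmere (overflow 14)
  20÷4 = 5 each, +1 to first 0
Round 3: Ashgrove=31 Briarlake=23 Fernhollow=26 Ironridge=19 → close Ashgrove (overflow 18)
  31÷3 = 10 each, +1 to first 1
Round 4: Briarlake=34 Fernhollow=36 Ironridge=29 → close Briarlake (overflow 28)
  34÷2 = 17 each, +1 to first 0
Round 5: Fernhollow=53 Ironridge=46 → close Fernhollow (overflow 42)
  53÷1 = 53 each, +1 to first 0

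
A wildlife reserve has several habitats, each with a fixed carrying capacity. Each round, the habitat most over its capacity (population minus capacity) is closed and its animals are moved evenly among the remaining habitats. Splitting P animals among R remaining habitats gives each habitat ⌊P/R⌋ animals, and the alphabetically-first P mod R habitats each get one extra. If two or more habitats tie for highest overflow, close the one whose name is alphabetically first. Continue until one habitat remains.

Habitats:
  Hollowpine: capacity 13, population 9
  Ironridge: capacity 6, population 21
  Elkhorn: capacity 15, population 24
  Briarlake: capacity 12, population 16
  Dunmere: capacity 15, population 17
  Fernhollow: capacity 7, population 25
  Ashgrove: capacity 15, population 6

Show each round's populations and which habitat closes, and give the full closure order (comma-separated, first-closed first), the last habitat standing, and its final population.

Round 1: Ashgrove=6 Briarlake=16 Dunmere=17 Elkhorn=24 Fernhollow=25 Hollowpine=9 Ironridge=21 → close Fernhollow (overflow 18)
  25÷6 = 4 each, +1 to first 1
Round 2: Ashgrove=11 Briarlake=20 Dunmere=21 Elkhorn=28 Hollowpine=13 Ironridge=25 → close Ironridge (overflow 19)
  25÷5 = 5 each, +1 to first 0
Round 3: Ashgrove=16 Briarlake=25 Dunmere=26 Elkhorn=33 Hollowpine=18 → close Elkhorn (overflow 18)
  33÷4 = 8 each, +1 to first 1
Round 4: Ashgrove=25 Briarlake=33 Dunmere=34 Hollowpine=26 → close Briarlake (overflow 21)
  33÷3 = 11 each, +1 to first 0
Round 5: Ashgrove=36 Dunmere=45 Hollowpine=37 → close Dunmere (overflow 30)
  45÷2 = 22 each, +1 to first 1
Round 6: Ashgrove=59 Hollowpine=59 → close Hollowpine (overflow 46)
  59÷1 = 59 each, +1 to first 0

Closure order: Fernhollow, Ironridge, Elkhorn, Briarlake, Dunmere, Hollowpine
Last habitat: Ashgrove with 118 animals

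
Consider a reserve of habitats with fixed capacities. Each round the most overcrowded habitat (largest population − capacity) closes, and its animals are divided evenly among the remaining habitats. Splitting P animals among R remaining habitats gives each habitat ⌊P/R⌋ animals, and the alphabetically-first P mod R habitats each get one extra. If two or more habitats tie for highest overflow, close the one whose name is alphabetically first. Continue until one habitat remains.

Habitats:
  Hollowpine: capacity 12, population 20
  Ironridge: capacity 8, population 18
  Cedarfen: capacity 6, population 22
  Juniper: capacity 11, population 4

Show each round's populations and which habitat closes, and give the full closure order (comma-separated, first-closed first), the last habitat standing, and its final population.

Closure order: Cedarfen, Ironridge, Hollowpine
Last habitat: Juniper with 64 animals

Round 1: Cedarfen=22 Hollowpine=20 Ironridge=18 Juniper=4 → close Cedarfen (overflow 16)
  22÷3 = 7 each, +1 to first 1
Round 2: Hollowpine=28 Ironridge=25 Juniper=11 → close Ironridge (overflow 17)
  25÷2 = 12 each, +1 to first 1
Round 3: Hollowpine=41 Juniper=23 → close Hollowpine (overflow 29)
  41÷1 = 41 each, +1 to first 0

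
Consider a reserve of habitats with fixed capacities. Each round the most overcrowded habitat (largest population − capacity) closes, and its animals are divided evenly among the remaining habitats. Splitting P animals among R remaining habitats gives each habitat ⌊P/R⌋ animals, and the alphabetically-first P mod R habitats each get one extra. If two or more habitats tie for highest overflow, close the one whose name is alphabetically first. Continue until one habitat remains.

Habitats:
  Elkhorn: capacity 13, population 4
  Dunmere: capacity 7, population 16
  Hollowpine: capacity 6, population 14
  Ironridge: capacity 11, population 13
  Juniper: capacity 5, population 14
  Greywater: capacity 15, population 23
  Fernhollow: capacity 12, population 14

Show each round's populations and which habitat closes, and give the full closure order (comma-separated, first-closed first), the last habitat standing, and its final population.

Closure order: Dunmere, Greywater, Hollowpine, Juniper, Fernhollow, Ironridge
Last habitat: Elkhorn with 98 animals

Round 1: Dunmere=16 Elkhorn=4 Fernhollow=14 Greywater=23 Hollowpine=14 Ironridge=13 Juniper=14 → close Dunmere (overflow 9)
  16÷6 = 2 each, +1 to first 4
Round 2: Elkhorn=7 Fernhollow=17 Greywater=26 Hollowpine=17 Ironridge=15 Juniper=16 → close Greywater (overflow 11)
  26÷5 = 5 each, +1 to first 1
Round 3: Elkhorn=13 Fernhollow=22 Hollowpine=22 Ironridge=20 Juniper=21 → close Hollowpine (overflow 16)
  22÷4 = 5 each, +1 to first 2
Round 4: Elkhorn=19 Fernhollow=28 Ironridge=25 Juniper=26 → close Juniper (overflow 21)
  26÷3 = 8 each, +1 to first 2
Round 5: Elkhorn=28 Fernhollow=37 Ironridge=33 → close Fernhollow (overflow 25)
  37÷2 = 18 each, +1 to first 1
Round 6: Elkhorn=47 Ironridge=51 → close Ironridge (overflow 40)
  51÷1 = 51 each, +1 to first 0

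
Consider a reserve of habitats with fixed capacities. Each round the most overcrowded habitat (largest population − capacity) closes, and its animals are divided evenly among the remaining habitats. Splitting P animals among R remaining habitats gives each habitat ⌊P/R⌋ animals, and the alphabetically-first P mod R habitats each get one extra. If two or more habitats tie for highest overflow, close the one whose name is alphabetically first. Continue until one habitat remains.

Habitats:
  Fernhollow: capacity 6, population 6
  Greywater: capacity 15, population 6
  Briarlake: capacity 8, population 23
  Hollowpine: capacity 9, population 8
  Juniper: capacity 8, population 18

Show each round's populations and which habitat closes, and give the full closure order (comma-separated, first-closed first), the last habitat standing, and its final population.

Closure order: Briarlake, Juniper, Fernhollow, Hollowpine
Last habitat: Greywater with 61 animals

Round 1: Briarlake=23 Fernhollow=6 Greywater=6 Hollowpine=8 Juniper=18 → close Briarlake (overflow 15)
  23÷4 = 5 each, +1 to first 3
Round 2: Fernhollow=12 Greywater=12 Hollowpine=14 Juniper=23 → close Juniper (overflow 15)
  23÷3 = 7 each, +1 to first 2
Round 3: Fernhollow=20 Greywater=20 Hollowpine=21 → close Fernhollow (overflow 14)
  20÷2 = 10 each, +1 to first 0
Round 4: Greywater=30 Hollowpine=31 → close Hollowpine (overflow 22)
  31÷1 = 31 each, +1 to first 0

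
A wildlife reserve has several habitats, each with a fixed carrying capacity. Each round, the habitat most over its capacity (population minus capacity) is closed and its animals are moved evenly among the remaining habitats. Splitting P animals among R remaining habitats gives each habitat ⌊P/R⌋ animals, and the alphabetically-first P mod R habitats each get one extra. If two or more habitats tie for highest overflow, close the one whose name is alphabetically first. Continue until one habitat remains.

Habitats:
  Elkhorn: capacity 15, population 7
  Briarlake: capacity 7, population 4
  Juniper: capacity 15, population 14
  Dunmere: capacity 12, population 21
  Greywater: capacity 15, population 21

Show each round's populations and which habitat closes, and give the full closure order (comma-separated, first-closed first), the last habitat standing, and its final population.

Closure order: Dunmere, Greywater, Briarlake, Juniper
Last habitat: Elkhorn with 67 animals

Round 1: Briarlake=4 Dunmere=21 Elkhorn=7 Greywater=21 Juniper=14 → close Dunmere (overflow 9)
  21÷4 = 5 each, +1 to first 1
Round 2: Briarlake=10 Elkhorn=12 Greywater=26 Juniper=19 → close Greywater (overflow 11)
  26÷3 = 8 each, +1 to first 2
Round 3: Briarlake=19 Elkhorn=21 Juniper=27 → close Briarlake (overflow 12)
  19÷2 = 9 each, +1 to first 1
Round 4: Elkhorn=31 Juniper=36 → close Juniper (overflow 21)
  36÷1 = 36 each, +1 to first 0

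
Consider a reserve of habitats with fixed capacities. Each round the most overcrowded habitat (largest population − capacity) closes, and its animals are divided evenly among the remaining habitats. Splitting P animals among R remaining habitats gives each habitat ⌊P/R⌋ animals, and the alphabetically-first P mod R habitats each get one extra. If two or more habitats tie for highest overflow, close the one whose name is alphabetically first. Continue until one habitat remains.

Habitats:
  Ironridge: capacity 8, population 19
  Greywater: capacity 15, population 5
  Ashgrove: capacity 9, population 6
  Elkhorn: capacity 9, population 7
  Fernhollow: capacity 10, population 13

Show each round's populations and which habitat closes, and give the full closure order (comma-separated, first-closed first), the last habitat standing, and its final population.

Round 1: Ashgrove=6 Elkhorn=7 Fernhollow=13 Greywater=5 Ironridge=19 → close Ironridge (overflow 11)
  19÷4 = 4 each, +1 to first 3
Round 2: Ashgrove=11 Elkhorn=12 Fernhollow=18 Greywater=9 → close Fernhollow (overflow 8)
  18÷3 = 6 each, +1 to first 0
Round 3: Ashgrove=17 Elkhorn=18 Greywater=15 → close Elkhorn (overflow 9)
  18÷2 = 9 each, +1 to first 0
Round 4: Ashgrove=26 Greywater=24 → close Ashgrove (overflow 17)
  26÷1 = 26 each, +1 to first 0

Closure order: Ironridge, Fernhollow, Elkhorn, Ashgrove
Last habitat: Greywater with 50 animals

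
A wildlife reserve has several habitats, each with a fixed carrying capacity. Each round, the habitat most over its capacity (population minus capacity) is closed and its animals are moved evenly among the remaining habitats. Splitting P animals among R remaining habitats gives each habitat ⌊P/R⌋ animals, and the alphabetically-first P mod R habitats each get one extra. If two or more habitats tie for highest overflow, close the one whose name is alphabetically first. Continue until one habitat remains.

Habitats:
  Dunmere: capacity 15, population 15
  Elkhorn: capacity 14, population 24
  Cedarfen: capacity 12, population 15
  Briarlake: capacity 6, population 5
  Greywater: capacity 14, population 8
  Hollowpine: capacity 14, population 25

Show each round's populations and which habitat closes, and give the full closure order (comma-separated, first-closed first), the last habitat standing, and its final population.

Round 1: Briarlake=5 Cedarfen=15 Dunmere=15 Elkhorn=24 Greywater=8 Hollowpine=25 → close Hollowpine (overflow 11)
  25÷5 = 5 each, +1 to first 0
Round 2: Briarlake=10 Cedarfen=20 Dunmere=20 Elkhorn=29 Greywater=13 → close Elkhorn (overflow 15)
  29÷4 = 7 each, +1 to first 1
Round 3: Briarlake=18 Cedarfen=27 Dunmere=27 Greywater=20 → close Cedarfen (overflow 15)
  27÷3 = 9 each, +1 to first 0
Round 4: Briarlake=27 Dunmere=36 Greywater=29 → close Briarlake (overflow 21)
  27÷2 = 13 each, +1 to first 1
Round 5: Dunmere=50 Greywater=42 → close Dunmere (overflow 35)
  50÷1 = 50 each, +1 to first 0

Closure order: Hollowpine, Elkhorn, Cedarfen, Briarlake, Dunmere
Last habitat: Greywater with 92 animals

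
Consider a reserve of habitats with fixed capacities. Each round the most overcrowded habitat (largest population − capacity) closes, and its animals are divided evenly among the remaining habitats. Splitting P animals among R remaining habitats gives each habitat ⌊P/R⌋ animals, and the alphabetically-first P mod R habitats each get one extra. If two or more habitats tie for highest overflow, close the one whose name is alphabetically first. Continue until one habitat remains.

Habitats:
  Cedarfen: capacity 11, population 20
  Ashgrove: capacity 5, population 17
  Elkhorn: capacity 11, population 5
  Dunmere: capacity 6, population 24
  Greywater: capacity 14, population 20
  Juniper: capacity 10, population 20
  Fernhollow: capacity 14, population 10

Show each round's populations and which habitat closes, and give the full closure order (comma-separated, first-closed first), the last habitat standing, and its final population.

Closure order: Dunmere, Ashgrove, Cedarfen, Juniper, Greywater, Fernhollow
Last habitat: Elkhorn with 116 animals

Round 1: Ashgrove=17 Cedarfen=20 Dunmere=24 Elkhorn=5 Fernhollow=10 Greywater=20 Juniper=20 → close Dunmere (overflow 18)
  24÷6 = 4 each, +1 to first 0
Round 2: Ashgrove=21 Cedarfen=24 Elkhorn=9 Fernhollow=14 Greywater=24 Juniper=24 → close Ashgrove (overflow 16)
  21÷5 = 4 each, +1 to first 1
Round 3: Cedarfen=29 Elkhorn=13 Fernhollow=18 Greywater=28 Juniper=28 → close Cedarfen (overflow 18)
  29÷4 = 7 each, +1 to first 1
Round 4: Elkhorn=21 Fernhollow=25 Greywater=35 Juniper=35 → close Juniper (overflow 25)
  35÷3 = 11 each, +1 to first 2
Round 5: Elkhorn=33 Fernhollow=37 Greywater=46 → close Greywater (overflow 32)
  46÷2 = 23 each, +1 to first 0
Round 6: Elkhorn=56 Fernhollow=60 → close Fernhollow (overflow 46)
  60÷1 = 60 each, +1 to first 0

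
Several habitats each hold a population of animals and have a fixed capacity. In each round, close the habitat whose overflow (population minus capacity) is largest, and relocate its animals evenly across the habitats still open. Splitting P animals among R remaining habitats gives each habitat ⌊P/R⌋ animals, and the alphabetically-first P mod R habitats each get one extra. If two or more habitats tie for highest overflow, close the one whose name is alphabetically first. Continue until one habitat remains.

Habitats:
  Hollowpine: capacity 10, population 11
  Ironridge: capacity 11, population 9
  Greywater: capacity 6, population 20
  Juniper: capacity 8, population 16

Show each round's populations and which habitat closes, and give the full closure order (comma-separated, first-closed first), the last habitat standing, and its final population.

Round 1: Greywater=20 Hollowpine=11 Ironridge=9 Juniper=16 → close Greywater (overflow 14)
  20÷3 = 6 each, +1 to first 2
Round 2: Hollowpine=18 Ironridge=16 Juniper=22 → close Juniper (overflow 14)
  22÷2 = 11 each, +1 to first 0
Round 3: Hollowpine=29 Ironridge=27 → close Hollowpine (overflow 19)
  29÷1 = 29 each, +1 to first 0

Closure order: Greywater, Juniper, Hollowpine
Last habitat: Ironridge with 56 animals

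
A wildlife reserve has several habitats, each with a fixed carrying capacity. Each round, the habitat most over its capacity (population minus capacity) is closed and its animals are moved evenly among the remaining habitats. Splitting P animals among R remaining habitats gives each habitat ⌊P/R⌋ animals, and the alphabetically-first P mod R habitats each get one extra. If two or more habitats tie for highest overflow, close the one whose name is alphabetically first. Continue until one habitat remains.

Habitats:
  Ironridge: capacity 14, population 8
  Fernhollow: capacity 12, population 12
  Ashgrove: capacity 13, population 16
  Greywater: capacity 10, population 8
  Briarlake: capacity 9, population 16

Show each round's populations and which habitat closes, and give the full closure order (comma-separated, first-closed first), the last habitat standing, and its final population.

Round 1: Ashgrove=16 Briarlake=16 Fernhollow=12 Greywater=8 Ironridge=8 → close Briarlake (overflow 7)
  16÷4 = 4 each, +1 to first 0
Round 2: Ashgrove=20 Fernhollow=16 Greywater=12 Ironridge=12 → close Ashgrove (overflow 7)
  20÷3 = 6 each, +1 to first 2
Round 3: Fernhollow=23 Greywater=19 Ironridge=18 → close Fernhollow (overflow 11)
  23÷2 = 11 each, +1 to first 1
Round 4: Greywater=31 Ironridge=29 → close Greywater (overflow 21)
  31÷1 = 31 each, +1 to first 0

Closure order: Briarlake, Ashgrove, Fernhollow, Greywater
Last habitat: Ironridge with 60 animals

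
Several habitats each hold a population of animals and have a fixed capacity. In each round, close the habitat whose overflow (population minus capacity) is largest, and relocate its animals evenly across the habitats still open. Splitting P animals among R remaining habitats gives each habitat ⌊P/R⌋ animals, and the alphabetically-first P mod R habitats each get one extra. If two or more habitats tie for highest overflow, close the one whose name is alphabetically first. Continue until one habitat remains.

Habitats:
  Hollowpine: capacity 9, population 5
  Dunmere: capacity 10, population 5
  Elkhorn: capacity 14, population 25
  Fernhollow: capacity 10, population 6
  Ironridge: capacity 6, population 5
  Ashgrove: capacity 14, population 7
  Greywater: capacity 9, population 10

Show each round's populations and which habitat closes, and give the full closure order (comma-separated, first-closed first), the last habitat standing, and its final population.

Closure order: Elkhorn, Greywater, Ironridge, Fernhollow, Ashgrove, Dunmere
Last habitat: Hollowpine with 63 animals

Round 1: Ashgrove=7 Dunmere=5 Elkhorn=25 Fernhollow=6 Greywater=10 Hollowpine=5 Ironridge=5 → close Elkhorn (overflow 11)
  25÷6 = 4 each, +1 to first 1
Round 2: Ashgrove=12 Dunmere=9 Fernhollow=10 Greywater=14 Hollowpine=9 Ironridge=9 → close Greywater (overflow 5)
  14÷5 = 2 each, +1 to first 4
Round 3: Ashgrove=15 Dunmere=12 Fernhollow=13 Hollowpine=12 Ironridge=11 → close Ironridge (overflow 5)
  11÷4 = 2 each, +1 to first 3
Round 4: Ashgrove=18 Dunmere=15 Fernhollow=16 Hollowpine=14 → close Fernhollow (overflow 6)
  16÷3 = 5 each, +1 to first 1
Round 5: Ashgrove=24 Dunmere=20 Hollowpine=19 → close Ashgrove (overflow 10)
  24÷2 = 12 each, +1 to first 0
Round 6: Dunmere=32 Hollowpine=31 → close Dunmere (overflow 22)
  32÷1 = 32 each, +1 to first 0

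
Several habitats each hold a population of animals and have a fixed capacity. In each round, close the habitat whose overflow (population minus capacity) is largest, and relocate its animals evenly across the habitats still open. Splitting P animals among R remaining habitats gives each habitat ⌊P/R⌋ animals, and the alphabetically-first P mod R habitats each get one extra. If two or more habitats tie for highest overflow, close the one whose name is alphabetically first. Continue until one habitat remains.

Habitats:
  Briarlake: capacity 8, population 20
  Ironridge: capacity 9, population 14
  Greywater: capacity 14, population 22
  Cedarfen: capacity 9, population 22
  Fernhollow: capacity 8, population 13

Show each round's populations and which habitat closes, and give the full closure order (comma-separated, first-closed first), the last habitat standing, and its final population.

Closure order: Cedarfen, Briarlake, Greywater, Fernhollow
Last habitat: Ironridge with 91 animals

Round 1: Briarlake=20 Cedarfen=22 Fernhollow=13 Greywater=22 Ironridge=14 → close Cedarfen (overflow 13)
  22÷4 = 5 each, +1 to first 2
Round 2: Briarlake=26 Fernhollow=19 Greywater=27 Ironridge=19 → close Briarlake (overflow 18)
  26÷3 = 8 each, +1 to first 2
Round 3: Fernhollow=28 Greywater=36 Ironridge=27 → close Greywater (overflow 22)
  36÷2 = 18 each, +1 to first 0
Round 4: Fernhollow=46 Ironridge=45 → close Fernhollow (overflow 38)
  46÷1 = 46 each, +1 to first 0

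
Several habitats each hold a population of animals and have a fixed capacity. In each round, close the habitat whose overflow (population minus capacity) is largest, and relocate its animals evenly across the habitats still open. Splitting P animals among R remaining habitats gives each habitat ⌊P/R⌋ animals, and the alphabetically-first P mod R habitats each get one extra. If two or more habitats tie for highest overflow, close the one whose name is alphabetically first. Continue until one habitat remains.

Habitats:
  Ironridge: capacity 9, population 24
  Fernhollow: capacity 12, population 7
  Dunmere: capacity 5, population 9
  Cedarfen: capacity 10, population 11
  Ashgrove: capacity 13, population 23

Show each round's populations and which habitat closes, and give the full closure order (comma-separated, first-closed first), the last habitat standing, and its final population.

Closure order: Ironridge, Ashgrove, Dunmere, Cedarfen
Last habitat: Fernhollow with 74 animals

Round 1: Ashgrove=23 Cedarfen=11 Dunmere=9 Fernhollow=7 Ironridge=24 → close Ironridge (overflow 15)
  24÷4 = 6 each, +1 to first 0
Round 2: Ashgrove=29 Cedarfen=17 Dunmere=15 Fernhollow=13 → close Ashgrove (overflow 16)
  29÷3 = 9 each, +1 to first 2
Round 3: Cedarfen=27 Dunmere=25 Fernhollow=22 → close Dunmere (overflow 20)
  25÷2 = 12 each, +1 to first 1
Round 4: Cedarfen=40 Fernhollow=34 → close Cedarfen (overflow 30)
  40÷1 = 40 each, +1 to first 0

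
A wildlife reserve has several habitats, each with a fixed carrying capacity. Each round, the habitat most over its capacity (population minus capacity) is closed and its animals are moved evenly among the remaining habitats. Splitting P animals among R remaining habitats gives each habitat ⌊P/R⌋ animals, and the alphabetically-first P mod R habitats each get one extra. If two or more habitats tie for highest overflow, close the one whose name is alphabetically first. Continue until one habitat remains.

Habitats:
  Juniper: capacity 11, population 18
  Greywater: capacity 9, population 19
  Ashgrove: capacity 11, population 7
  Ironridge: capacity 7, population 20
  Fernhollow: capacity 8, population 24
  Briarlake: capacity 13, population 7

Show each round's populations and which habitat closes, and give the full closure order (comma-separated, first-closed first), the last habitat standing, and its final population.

Round 1: Ashgrove=7 Briarlake=7 Fernhollow=24 Greywater=19 Ironridge=20 Juniper=18 → close Fernhollow (overflow 16)
  24÷5 = 4 each, +1 to first 4
Round 2: Ashgrove=12 Briarlake=12 Greywater=24 Ironridge=25 Juniper=22 → close Ironridge (overflow 18)
  25÷4 = 6 each, +1 to first 1
Round 3: Ashgrove=19 Briarlake=18 Greywater=30 Juniper=28 → close Greywater (overflow 21)
  30÷3 = 10 each, +1 to first 0
Round 4: Ashgrove=29 Briarlake=28 Juniper=38 → close Juniper (overflow 27)
  38÷2 = 19 each, +1 to first 0
Round 5: Ashgrove=48 Briarlake=47 → close Ashgrove (overflow 37)
  48÷1 = 48 each, +1 to first 0

Closure order: Fernhollow, Ironridge, Greywater, Juniper, Ashgrove
Last habitat: Briarlake with 95 animals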